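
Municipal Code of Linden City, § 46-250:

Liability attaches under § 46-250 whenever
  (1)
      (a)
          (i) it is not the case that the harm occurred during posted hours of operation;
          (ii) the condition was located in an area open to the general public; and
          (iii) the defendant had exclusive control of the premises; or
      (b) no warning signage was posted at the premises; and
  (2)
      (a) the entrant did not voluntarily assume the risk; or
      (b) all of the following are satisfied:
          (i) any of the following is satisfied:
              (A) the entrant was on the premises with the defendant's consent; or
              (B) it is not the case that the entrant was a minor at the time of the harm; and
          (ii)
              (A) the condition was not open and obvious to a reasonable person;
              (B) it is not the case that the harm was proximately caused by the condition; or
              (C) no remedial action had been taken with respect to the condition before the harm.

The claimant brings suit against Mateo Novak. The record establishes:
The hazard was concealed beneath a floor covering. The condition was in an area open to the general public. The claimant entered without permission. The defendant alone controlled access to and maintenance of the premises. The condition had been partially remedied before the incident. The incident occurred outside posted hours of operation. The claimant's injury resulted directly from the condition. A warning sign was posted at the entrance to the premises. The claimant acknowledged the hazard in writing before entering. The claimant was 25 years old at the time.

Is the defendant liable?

Yes — liable.

(i) not (during posted hours) — met.
(ii) public area — satisfied.
(iii) exclusive control — met.
(a) = T AND T AND T = true.
(b) no signage posted — not met.
(1) = T OR F = true.
(a) no assumed risk — not satisfied.
(A) consent to enter — not met.
(B) not (entrant a minor) — satisfied.
(i) = F OR T = true.
(A) not open/obvious — satisfied.
(B) not (proximate cause) — fails.
(C) no remedial action — not met.
So (ii) is satisfied (T OR F OR F).
So (b) is satisfied (T AND T).
So (2) is satisfied (F OR T).
So Overall is satisfied (T AND T).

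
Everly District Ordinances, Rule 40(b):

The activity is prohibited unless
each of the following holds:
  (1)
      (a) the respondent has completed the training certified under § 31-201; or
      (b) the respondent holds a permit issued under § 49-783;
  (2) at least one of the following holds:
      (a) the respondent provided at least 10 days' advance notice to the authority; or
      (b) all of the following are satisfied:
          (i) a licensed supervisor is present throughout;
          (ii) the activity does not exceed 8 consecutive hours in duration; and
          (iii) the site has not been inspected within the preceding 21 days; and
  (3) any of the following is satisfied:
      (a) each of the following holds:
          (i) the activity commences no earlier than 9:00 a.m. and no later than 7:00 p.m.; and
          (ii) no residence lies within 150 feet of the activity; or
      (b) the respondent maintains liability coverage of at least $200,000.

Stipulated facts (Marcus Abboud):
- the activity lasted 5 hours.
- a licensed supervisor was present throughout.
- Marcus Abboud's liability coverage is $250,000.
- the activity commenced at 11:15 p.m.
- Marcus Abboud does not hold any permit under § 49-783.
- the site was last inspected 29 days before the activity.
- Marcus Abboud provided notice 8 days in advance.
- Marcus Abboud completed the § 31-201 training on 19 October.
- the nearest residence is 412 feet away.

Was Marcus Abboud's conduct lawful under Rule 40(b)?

Yes — lawful.

(a) training certified — holds.
(b) holds permit — not met.
So (1) is satisfied (T OR F).
(a) ≥10 days' notice — not met.
(i) supervisor present — met.
(ii) ≤ 8 hrs duration — satisfied.
(iii) not (site inspected) — holds.
So (b) is satisfied (T AND T AND T).
(2): F OR T → true.
(i) start within hours — fails.
(ii) no residence in 150 ft — met.
So (a) is not satisfied (F AND T).
(b) coverage ≥ $200,000 — met.
So (3) is satisfied (F OR T).
Overall = T AND T AND T = true.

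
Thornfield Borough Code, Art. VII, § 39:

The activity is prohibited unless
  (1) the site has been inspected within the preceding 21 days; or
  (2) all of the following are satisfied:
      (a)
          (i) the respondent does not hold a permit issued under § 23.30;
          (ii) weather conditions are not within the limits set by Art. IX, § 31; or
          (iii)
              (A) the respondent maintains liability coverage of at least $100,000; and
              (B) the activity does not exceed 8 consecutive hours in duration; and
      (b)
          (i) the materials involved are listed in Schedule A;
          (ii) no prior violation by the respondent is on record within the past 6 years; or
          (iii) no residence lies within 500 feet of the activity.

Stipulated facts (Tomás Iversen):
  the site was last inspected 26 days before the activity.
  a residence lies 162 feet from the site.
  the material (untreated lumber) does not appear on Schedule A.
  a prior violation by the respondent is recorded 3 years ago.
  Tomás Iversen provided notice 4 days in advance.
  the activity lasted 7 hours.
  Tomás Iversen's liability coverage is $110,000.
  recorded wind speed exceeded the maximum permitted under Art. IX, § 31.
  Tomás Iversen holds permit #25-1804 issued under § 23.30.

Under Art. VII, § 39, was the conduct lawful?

(1) site inspected — not satisfied.
(i) not (holds permit) — not satisfied.
(ii) not (weather ok) — satisfied.
(A) coverage ≥ $100,000 — holds.
(B) ≤ 8 hrs duration — holds.
So (iii) is satisfied (T AND T).
(a): F OR T OR T → true.
(i) Schedule A material — not satisfied.
(ii) no prior violation — not met.
(iii) no residence in 500 ft — not satisfied.
(b) = F OR F OR F = false.
(2) = T AND F = false.
So Overall is not satisfied (F OR F).

No — unlawful.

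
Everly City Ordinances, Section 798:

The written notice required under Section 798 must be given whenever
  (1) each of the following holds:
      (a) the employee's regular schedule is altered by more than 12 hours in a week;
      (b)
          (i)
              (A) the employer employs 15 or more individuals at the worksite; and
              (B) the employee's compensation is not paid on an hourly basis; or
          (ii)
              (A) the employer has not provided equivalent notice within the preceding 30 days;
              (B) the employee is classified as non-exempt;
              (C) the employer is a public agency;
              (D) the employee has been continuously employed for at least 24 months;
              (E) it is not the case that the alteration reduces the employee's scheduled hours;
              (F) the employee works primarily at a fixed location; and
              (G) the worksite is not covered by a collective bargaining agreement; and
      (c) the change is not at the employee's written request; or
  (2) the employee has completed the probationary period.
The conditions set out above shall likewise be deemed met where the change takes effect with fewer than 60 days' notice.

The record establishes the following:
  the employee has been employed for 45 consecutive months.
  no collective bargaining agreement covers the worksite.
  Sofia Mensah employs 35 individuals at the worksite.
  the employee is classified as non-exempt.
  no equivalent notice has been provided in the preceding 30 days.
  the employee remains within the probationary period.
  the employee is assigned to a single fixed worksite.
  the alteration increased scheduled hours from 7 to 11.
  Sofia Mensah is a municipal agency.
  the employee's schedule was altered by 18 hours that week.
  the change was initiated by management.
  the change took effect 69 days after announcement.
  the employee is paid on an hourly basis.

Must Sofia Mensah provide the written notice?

Yes — required.

(a) schedule shift > 12h — holds.
(A) ≥ 15 at site — satisfied.
(B) not (hourly-paid) — fails.
So (i) is not satisfied (T AND F).
(A) no recent notice — holds.
(B) non-exempt — met.
(C) public agency — holds.
(D) tenure ≥ 24 mo. — holds.
(E) not (hours reduced) — met.
(F) fixed location — satisfied.
(G) no CBA — satisfied.
(ii): T AND T AND T AND T AND T AND T AND T → true.
So (b) is satisfied (F OR T).
(c) not employee-requested — holds.
So (1) is satisfied (T AND T AND T).
(2) past probation — not met.
Overall: T OR F → true.
Exception (< 60 days' notice) — not satisfied.
Result: main true OR exception false → true.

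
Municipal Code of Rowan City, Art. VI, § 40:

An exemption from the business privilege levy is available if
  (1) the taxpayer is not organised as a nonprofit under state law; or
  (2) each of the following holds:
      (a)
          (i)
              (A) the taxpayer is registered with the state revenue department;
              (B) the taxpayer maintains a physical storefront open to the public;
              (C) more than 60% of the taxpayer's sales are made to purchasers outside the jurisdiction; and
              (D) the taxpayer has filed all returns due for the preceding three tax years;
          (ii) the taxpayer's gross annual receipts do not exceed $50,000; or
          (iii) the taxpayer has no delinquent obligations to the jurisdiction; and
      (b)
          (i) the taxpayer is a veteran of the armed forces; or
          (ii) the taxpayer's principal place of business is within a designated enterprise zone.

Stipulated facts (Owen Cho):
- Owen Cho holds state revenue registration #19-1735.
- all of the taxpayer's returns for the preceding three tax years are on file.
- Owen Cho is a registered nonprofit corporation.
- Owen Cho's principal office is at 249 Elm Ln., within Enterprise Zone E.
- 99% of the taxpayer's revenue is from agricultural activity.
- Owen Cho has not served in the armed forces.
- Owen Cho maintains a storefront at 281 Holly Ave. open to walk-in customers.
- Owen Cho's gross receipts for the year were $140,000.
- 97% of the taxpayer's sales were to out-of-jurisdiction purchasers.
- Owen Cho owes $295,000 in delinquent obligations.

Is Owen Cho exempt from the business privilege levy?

Yes — exempt.

(1) not (nonprofit) — not met.
(A) state-registered — satisfied.
(B) has storefront — holds.
(C) >60% out-of-jur. sales — met.
(D) returns current — satisfied.
(i): T AND T AND T AND T → true.
(ii) receipts ≤ $50,000 — not met.
(iii) no delinquency — fails.
So (a) is satisfied (T OR F OR F).
(i) veteran — fails.
(ii) in enterprise zone — satisfied.
(b): F OR T → true.
(2): T AND T → true.
Overall: F OR T → true.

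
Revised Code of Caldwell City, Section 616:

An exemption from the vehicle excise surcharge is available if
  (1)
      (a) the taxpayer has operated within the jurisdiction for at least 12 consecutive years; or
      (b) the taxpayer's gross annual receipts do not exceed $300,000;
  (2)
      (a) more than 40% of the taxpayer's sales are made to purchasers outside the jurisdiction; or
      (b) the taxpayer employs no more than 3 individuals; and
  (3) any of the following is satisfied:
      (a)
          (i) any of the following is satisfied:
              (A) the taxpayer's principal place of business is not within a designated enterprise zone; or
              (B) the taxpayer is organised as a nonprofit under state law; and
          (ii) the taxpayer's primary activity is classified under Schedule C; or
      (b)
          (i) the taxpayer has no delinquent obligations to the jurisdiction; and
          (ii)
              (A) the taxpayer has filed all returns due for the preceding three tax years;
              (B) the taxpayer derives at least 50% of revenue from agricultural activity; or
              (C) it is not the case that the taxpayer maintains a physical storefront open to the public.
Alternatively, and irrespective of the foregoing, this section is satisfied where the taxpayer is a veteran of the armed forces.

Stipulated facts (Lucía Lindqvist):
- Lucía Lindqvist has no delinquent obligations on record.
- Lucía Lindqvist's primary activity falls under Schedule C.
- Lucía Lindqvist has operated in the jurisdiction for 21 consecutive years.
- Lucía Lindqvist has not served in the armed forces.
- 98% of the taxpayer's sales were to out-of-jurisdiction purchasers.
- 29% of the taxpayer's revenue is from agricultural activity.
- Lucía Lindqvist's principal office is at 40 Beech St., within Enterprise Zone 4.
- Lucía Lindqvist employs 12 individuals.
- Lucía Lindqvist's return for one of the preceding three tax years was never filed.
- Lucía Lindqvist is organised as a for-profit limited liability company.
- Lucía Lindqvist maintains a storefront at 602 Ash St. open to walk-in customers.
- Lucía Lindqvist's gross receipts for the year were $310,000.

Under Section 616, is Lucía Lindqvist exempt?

No — not exempt.

(a) ≥ 12 yrs in jurisdiction — holds.
(b) receipts ≤ $300,000 — not satisfied.
So (1) is satisfied (T OR F).
(a) >40% out-of-jur. sales — satisfied.
(b) ≤ 3 employees — fails.
So (2) is satisfied (T OR F).
(A) not (in enterprise zone) — not met.
(B) nonprofit — fails.
(i): F OR F → false.
(ii) Schedule C activity — holds.
(a): F AND T → false.
(i) no delinquency — satisfied.
(A) returns current — not satisfied.
(B) ≥50% agricultural — not met.
(C) not (has storefront) — fails.
So (ii) is not satisfied (F OR F OR F).
So (b) is not satisfied (T AND F).
(3) = F OR F = false.
So Overall is not satisfied (T AND T AND F).
Exception (veteran) — not satisfied.
Result: main false OR exception false → false.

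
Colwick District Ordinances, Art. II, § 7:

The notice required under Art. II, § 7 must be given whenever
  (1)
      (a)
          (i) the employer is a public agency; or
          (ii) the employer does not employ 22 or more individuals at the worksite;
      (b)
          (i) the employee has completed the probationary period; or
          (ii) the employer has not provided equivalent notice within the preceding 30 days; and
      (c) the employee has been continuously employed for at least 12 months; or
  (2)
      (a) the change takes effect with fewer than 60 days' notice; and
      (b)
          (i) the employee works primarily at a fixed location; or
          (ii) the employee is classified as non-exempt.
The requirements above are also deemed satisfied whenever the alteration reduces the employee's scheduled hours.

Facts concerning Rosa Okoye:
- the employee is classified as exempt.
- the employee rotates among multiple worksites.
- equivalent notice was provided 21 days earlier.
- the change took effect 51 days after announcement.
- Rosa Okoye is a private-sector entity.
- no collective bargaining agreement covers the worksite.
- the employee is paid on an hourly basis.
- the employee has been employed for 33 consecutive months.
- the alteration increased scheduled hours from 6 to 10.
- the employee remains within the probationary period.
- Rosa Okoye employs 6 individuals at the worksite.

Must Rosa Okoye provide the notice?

(i) public agency — fails.
(ii) not (≥ 22 at site) — met.
(a): F OR T → true.
(i) past probation — not satisfied.
(ii) no recent notice — not met.
(b): F OR F → false.
(c) tenure ≥ 12 mo. — satisfied.
(1): T AND F AND T → false.
(a) < 60 days' notice — satisfied.
(i) fixed location — fails.
(ii) non-exempt — not met.
So (b) is not satisfied (F OR F).
(2): T AND F → false.
Overall: F OR F → false.
Exception (hours reduced) — not satisfied.
Result: main false OR exception false → false.

No — not required.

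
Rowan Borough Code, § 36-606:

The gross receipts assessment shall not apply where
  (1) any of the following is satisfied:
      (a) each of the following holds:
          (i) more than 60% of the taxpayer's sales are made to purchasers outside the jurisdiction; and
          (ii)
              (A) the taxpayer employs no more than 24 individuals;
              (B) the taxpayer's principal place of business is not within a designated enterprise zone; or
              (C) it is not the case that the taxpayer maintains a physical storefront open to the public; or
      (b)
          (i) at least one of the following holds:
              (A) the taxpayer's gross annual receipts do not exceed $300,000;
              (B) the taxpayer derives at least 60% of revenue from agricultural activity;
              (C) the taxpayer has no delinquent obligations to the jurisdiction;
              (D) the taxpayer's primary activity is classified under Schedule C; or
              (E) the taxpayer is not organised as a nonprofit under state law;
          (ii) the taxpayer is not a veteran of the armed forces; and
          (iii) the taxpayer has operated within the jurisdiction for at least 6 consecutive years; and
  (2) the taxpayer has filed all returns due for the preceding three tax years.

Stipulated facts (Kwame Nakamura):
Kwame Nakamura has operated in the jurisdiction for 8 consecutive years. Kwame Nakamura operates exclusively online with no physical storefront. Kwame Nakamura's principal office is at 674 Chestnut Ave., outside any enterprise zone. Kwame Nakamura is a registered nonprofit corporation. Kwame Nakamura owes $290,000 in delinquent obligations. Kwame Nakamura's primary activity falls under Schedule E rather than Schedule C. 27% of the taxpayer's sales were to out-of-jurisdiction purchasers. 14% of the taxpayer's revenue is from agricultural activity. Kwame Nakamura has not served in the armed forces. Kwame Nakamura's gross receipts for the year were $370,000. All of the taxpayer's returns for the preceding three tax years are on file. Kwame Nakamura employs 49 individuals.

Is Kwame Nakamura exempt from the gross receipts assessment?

No — not exempt.

(i) >60% out-of-jur. sales — not met.
(A) ≤ 24 employees — fails.
(B) not (in enterprise zone) — met.
(C) not (has storefront) — met.
So (ii) is satisfied (F OR T OR T).
(a): F AND T → false.
(A) receipts ≤ $300,000 — fails.
(B) ≥60% agricultural — not satisfied.
(C) no delinquency — not satisfied.
(D) Schedule C activity — not satisfied.
(E) not (nonprofit) — not satisfied.
So (i) is not satisfied (F OR F OR F OR F OR F).
(ii) not (veteran) — met.
(iii) ≥ 6 yrs in jurisdiction — holds.
(b): F AND T AND T → false.
(1): F OR F → false.
(2) returns current — satisfied.
Overall: F AND T → false.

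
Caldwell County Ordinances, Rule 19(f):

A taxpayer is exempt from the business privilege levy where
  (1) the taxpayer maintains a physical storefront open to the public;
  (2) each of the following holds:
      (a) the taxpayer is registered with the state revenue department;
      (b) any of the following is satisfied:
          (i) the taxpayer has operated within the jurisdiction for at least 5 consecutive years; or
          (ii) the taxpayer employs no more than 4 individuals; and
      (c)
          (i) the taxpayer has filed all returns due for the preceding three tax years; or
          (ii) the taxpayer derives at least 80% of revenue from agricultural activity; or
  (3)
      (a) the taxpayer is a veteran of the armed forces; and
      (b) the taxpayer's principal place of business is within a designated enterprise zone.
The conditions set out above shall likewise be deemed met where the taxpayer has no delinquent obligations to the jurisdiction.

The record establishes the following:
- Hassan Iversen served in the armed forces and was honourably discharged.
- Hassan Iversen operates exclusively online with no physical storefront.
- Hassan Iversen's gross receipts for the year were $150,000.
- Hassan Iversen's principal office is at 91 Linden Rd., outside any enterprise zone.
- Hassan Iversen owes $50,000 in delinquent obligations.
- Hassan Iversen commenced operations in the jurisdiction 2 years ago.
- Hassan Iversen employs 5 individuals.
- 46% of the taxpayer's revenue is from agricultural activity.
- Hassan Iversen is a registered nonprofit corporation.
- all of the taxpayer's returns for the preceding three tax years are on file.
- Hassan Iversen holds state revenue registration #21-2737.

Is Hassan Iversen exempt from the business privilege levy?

No — not exempt.

(1) has storefront — not satisfied.
(a) state-registered — holds.
(i) ≥ 5 yrs in jurisdiction — fails.
(ii) ≤ 4 employees — not met.
(b): F OR F → false.
(i) returns current — satisfied.
(ii) ≥80% agricultural — fails.
(c) = T OR F = true.
(2) = T AND F AND T = false.
(a) veteran — satisfied.
(b) in enterprise zone — fails.
So (3) is not satisfied (T AND F).
So Overall is not satisfied (F OR F OR F).
Exception (no delinquency) — not satisfied.
Result: main false OR exception false → false.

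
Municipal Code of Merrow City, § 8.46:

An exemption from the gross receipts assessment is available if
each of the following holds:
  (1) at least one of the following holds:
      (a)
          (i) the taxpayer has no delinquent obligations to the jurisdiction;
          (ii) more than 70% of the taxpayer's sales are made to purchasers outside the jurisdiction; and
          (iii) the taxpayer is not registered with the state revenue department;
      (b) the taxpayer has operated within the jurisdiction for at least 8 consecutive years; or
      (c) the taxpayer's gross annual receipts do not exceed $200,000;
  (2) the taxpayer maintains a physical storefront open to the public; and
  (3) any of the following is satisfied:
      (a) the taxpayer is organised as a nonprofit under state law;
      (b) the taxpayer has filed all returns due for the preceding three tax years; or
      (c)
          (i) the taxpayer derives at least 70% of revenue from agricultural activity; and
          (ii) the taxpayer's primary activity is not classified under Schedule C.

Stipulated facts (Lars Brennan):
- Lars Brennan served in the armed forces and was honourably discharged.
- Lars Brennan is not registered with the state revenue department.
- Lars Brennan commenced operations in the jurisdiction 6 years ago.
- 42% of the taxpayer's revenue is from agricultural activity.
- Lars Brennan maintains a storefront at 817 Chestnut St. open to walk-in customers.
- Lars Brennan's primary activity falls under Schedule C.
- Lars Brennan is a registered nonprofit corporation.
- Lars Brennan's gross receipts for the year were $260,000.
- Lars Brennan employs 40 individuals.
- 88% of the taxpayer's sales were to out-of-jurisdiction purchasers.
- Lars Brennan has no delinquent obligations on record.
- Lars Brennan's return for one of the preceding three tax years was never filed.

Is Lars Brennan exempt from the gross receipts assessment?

(i) no delinquency — met.
(ii) >70% out-of-jur. sales — satisfied.
(iii) not (state-registered) — holds.
(a): T AND T AND T → true.
(b) ≥ 8 yrs in jurisdiction — not met.
(c) receipts ≤ $200,000 — not satisfied.
(1) = T OR F OR F = true.
(2) has storefront — satisfied.
(a) nonprofit — met.
(b) returns current — not met.
(i) ≥70% agricultural — not satisfied.
(ii) not (Schedule C activity) — fails.
(c) = F AND F = false.
(3): T OR F OR F → true.
Overall: T AND T AND T → true.

Yes — exempt.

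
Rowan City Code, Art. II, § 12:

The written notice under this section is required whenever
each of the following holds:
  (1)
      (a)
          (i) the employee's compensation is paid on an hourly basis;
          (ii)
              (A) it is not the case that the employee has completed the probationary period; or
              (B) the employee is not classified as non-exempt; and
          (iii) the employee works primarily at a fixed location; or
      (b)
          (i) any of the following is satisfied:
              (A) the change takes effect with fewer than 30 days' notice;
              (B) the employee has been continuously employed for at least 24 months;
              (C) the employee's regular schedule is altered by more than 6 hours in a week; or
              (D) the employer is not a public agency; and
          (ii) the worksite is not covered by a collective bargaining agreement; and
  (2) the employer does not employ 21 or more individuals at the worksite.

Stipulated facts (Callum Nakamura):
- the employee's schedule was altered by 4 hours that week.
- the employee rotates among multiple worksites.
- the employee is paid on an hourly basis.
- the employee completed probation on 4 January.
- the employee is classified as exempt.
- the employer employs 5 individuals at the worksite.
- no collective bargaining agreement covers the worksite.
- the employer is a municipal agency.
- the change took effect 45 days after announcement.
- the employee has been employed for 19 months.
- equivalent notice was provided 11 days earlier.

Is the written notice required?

(i) hourly-paid — holds.
(A) not (past probation) — not satisfied.
(B) not (non-exempt) — satisfied.
(ii): F OR T → true.
(iii) fixed location — fails.
(a) = T AND T AND F = false.
(A) < 30 days' notice — not met.
(B) tenure ≥ 24 mo. — not met.
(C) schedule shift > 6h — fails.
(D) not (public agency) — not satisfied.
(i) = F OR F OR F OR F = false.
(ii) no CBA — met.
So (b) is not satisfied (F AND T).
(1): F OR F → false.
(2) not (≥ 21 at site) — holds.
So Overall is not satisfied (F AND T).

No — not required.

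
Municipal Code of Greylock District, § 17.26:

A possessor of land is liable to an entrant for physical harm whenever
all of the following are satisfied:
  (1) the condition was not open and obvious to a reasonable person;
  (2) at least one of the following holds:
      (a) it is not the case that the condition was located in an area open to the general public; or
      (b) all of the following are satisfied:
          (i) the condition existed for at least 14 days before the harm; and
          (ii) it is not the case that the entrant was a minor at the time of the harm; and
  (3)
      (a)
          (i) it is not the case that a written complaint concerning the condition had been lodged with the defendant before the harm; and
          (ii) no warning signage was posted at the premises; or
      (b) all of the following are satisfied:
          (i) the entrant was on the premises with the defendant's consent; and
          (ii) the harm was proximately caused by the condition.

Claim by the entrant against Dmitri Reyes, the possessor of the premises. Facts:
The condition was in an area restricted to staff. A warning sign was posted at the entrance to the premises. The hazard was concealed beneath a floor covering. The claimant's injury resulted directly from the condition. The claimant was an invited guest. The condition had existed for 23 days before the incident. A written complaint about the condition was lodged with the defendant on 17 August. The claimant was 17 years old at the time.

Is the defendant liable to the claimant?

(1) not open/obvious — holds.
(a) not (public area) — met.
(i) condition ≥14 days old — met.
(ii) not (entrant a minor) — not satisfied.
So (b) is not satisfied (T AND F).
So (2) is satisfied (T OR F).
(i) not (complaint lodged) — fails.
(ii) no signage posted — fails.
(a) = F AND F = false.
(i) consent to enter — holds.
(ii) proximate cause — satisfied.
(b) = T AND T = true.
(3): F OR T → true.
Overall: T AND T AND T → true.

Yes — liable.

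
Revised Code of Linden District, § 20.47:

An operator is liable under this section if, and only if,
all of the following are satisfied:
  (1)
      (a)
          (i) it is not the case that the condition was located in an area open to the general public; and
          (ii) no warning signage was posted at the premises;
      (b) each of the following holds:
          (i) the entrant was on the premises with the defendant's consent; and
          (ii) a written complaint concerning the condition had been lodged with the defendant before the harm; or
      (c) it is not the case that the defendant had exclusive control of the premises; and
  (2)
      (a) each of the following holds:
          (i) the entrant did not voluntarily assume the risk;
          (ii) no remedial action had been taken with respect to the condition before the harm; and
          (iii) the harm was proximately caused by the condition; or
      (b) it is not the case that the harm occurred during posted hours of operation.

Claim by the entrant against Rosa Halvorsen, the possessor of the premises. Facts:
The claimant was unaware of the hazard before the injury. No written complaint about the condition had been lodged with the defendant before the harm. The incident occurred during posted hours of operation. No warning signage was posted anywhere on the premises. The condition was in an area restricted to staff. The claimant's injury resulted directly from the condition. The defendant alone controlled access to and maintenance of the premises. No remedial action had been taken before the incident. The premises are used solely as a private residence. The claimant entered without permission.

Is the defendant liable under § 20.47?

Yes — liable.

(i) not (public area) — satisfied.
(ii) no signage posted — holds.
So (a) is satisfied (T AND T).
(i) consent to enter — fails.
(ii) complaint lodged — fails.
(b) = F AND F = false.
(c) not (exclusive control) — not met.
So (1) is satisfied (T OR F OR F).
(i) no assumed risk — satisfied.
(ii) no remedial action — holds.
(iii) proximate cause — satisfied.
(a) = T AND T AND T = true.
(b) not (during posted hours) — not satisfied.
(2): T OR F → true.
Overall = T AND T = true.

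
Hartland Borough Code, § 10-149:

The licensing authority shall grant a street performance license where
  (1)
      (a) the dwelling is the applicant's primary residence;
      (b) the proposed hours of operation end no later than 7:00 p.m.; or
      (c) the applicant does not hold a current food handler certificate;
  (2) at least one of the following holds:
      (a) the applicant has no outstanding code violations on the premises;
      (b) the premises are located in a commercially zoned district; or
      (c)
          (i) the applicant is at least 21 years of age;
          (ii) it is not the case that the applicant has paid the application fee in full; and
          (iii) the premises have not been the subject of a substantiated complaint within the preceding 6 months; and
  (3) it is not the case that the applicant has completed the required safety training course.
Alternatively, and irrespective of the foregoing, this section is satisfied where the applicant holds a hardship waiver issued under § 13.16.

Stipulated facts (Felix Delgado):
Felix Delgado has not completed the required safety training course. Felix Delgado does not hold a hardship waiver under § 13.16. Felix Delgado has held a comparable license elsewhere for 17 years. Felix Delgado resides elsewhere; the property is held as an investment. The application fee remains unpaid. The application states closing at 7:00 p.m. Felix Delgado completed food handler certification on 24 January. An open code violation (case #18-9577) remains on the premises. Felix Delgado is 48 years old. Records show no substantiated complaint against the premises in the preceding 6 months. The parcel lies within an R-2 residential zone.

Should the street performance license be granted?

Yes — granted.

(a) primary residence — not met.
(b) closes by 7 p.m. — met.
(c) not (food handler cert.) — not met.
(1): F OR T OR F → true.
(a) no code violations — not satisfied.
(b) commercially zoned — not satisfied.
(i) age ≥ 21 — holds.
(ii) not (fee paid) — satisfied.
(iii) no complaint in 6 mo. — satisfied.
(c): T AND T AND T → true.
(2): F OR F OR T → true.
(3) not (safety training) — satisfied.
So Overall is satisfied (T AND T AND T).
Exception (hardship waiver) — not satisfied.
Result: main true OR exception false → true.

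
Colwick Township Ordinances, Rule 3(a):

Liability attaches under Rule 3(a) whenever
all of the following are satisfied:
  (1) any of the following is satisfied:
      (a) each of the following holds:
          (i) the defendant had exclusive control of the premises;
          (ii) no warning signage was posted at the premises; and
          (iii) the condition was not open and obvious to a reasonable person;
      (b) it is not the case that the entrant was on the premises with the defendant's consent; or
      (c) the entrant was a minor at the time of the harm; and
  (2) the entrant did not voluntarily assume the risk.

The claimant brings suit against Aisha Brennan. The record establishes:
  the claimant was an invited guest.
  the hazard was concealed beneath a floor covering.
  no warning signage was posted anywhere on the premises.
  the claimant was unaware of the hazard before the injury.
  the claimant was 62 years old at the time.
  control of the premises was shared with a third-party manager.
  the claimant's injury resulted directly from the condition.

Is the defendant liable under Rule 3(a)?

No — not liable.

(i) exclusive control — not satisfied.
(ii) no signage posted — met.
(iii) not open/obvious — met.
(a): F AND T AND T → false.
(b) not (consent to enter) — not satisfied.
(c) entrant a minor — not satisfied.
(1) = F OR F OR F = false.
(2) no assumed risk — satisfied.
Overall = F AND T = false.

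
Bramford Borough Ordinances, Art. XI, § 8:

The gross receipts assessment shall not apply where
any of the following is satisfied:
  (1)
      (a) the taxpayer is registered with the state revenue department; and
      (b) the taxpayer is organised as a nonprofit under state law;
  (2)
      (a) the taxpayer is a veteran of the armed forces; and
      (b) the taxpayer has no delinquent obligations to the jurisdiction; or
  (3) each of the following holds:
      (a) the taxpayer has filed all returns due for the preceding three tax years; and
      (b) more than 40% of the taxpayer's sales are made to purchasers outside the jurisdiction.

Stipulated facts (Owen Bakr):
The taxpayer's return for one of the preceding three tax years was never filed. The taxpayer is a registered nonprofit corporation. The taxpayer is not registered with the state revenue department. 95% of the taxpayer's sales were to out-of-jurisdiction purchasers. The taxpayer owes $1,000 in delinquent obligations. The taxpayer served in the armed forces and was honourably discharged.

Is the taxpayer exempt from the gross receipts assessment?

No — not exempt.

(a) state-registered — not satisfied.
(b) nonprofit — satisfied.
(1) = F AND T = false.
(a) veteran — satisfied.
(b) no delinquency — not met.
So (2) is not satisfied (T AND F).
(a) returns current — not satisfied.
(b) >40% out-of-jur. sales — met.
(3): F AND T → false.
Overall = F OR F OR F = false.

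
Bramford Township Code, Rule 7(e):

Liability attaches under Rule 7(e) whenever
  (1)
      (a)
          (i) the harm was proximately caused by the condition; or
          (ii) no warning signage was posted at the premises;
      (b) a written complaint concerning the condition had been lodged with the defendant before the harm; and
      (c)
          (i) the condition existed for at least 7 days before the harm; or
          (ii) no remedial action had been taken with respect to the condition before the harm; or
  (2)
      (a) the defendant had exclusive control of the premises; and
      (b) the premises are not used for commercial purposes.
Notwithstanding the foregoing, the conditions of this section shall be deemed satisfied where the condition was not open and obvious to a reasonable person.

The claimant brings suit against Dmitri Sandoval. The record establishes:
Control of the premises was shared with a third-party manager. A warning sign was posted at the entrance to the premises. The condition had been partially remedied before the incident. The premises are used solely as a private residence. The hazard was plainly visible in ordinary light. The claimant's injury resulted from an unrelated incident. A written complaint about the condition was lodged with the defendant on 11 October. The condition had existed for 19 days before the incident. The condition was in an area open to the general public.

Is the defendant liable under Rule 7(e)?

(i) proximate cause — not met.
(ii) no signage posted — not satisfied.
(a): F OR F → false.
(b) complaint lodged — holds.
(i) condition ≥7 days old — satisfied.
(ii) no remedial action — fails.
(c) = T OR F = true.
(1): F AND T AND T → false.
(a) exclusive control — not satisfied.
(b) not (commercial use) — met.
(2) = F AND T = false.
Overall = F OR F = false.
Exception (not open/obvious) — not satisfied.
Result: main false OR exception false → false.

No — not liable.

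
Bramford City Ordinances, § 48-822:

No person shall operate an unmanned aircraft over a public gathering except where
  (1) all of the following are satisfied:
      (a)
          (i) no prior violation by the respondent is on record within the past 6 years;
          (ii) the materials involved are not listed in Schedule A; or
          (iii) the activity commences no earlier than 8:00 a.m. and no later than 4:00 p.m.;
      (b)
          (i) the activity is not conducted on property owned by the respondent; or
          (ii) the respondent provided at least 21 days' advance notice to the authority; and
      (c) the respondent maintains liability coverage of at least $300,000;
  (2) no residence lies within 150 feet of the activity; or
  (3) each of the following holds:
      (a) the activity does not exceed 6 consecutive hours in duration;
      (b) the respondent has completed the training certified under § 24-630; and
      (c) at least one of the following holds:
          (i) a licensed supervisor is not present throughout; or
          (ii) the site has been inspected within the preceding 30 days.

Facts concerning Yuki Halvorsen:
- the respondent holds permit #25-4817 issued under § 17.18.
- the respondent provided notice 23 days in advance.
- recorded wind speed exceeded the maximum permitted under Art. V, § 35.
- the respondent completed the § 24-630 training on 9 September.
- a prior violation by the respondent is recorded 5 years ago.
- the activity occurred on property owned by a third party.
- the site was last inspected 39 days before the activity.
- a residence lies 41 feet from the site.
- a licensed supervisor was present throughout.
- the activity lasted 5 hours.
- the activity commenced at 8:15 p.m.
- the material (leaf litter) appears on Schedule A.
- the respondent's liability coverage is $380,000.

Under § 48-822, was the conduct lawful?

No — unlawful.

(i) no prior violation — not satisfied.
(ii) not (Schedule A material) — not satisfied.
(iii) start within hours — fails.
So (a) is not satisfied (F OR F OR F).
(i) not (own property) — met.
(ii) ≥21 days' notice — met.
So (b) is satisfied (T OR T).
(c) coverage ≥ $300,000 — holds.
(1): F AND T AND T → false.
(2) no residence in 150 ft — fails.
(a) ≤ 6 hrs duration — met.
(b) training certified — holds.
(i) not (supervisor present) — not met.
(ii) site inspected — fails.
(c): F OR F → false.
(3) = T AND T AND F = false.
Overall = F OR F OR F = false.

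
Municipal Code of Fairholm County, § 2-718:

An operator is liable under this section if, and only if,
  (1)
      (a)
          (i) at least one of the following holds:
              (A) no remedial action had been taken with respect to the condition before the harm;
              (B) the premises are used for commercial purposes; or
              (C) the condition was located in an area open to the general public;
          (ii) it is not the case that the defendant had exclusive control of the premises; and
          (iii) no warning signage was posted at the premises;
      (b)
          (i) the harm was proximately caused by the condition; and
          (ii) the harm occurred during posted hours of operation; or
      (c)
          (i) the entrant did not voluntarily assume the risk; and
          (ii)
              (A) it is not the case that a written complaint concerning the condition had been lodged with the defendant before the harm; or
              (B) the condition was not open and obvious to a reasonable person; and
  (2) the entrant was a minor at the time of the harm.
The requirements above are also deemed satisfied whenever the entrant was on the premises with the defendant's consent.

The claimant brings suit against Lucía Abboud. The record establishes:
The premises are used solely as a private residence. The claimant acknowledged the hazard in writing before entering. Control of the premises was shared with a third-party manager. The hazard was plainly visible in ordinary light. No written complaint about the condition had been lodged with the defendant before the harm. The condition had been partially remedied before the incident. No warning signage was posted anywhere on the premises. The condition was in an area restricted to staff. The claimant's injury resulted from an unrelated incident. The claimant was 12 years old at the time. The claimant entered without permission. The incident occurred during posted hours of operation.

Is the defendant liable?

(A) no remedial action — not satisfied.
(B) commercial use — not met.
(C) public area — fails.
(i): F OR F OR F → false.
(ii) not (exclusive control) — holds.
(iii) no signage posted — met.
So (a) is not satisfied (F AND T AND T).
(i) proximate cause — fails.
(ii) during posted hours — met.
(b): F AND T → false.
(i) no assumed risk — not met.
(A) not (complaint lodged) — holds.
(B) not open/obvious — not satisfied.
So (ii) is satisfied (T OR F).
So (c) is not satisfied (F AND T).
(1): F OR F OR F → false.
(2) entrant a minor — holds.
Overall = F AND T = false.
Exception (consent to enter) — not satisfied.
Result: main false OR exception false → false.

No — not liable.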